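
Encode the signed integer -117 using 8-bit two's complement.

|-117| = 117 = 01110101 in 8 bits.
Invert the bits: 10001010. Add 1: 10001011.

10001011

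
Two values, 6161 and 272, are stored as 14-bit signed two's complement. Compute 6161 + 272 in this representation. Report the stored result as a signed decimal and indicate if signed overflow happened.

6433; no overflow

6161 → 01100000010001
272 → 00000100010000
  01100000010001
+ 00000100010000
= 01100100100001
Result 01100100100001: MSB = 0 → value 6433.
Both addends are non-negative and so is the stored result: no signed overflow.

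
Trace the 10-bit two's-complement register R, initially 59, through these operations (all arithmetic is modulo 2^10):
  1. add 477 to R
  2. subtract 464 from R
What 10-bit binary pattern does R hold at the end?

0001001000

Start: R = 59 = 0000111011.
R = 59 + 477 = 536; wraps to -488 = 1000011000
R = -488 − 464 = -952; wraps to 72 = 0001001000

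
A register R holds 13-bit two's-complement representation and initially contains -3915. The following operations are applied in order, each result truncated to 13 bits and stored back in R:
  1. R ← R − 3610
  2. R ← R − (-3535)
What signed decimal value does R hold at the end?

-3990

Start: R = -3915 = 1000010110101.
R = -3915 − 3610 = -7525; wraps to 667 = 0001010011011
R = 667 − (-3535) = 4202; wraps to -3990 = 1000001101010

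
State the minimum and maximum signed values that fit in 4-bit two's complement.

min = -8, max = 7

Minimum: −2^3 = -8.
Maximum: 2^3 − 1 = 7.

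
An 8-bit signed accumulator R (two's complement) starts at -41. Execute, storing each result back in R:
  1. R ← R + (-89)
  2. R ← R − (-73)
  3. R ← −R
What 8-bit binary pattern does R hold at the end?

00111001

Start: R = -41 = 11010111.
R = -41 + (-89) = -130; wraps to 126 = 01111110
R = 126 − (-73) = 199; wraps to -57 = 11000111
R = −(-57) = 57 = 00111001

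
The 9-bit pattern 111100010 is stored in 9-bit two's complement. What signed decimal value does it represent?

-30

MSB is 1, so the value is negative.
Invert: 000011101. Add 1: 000011110 = 30. So the value is −30.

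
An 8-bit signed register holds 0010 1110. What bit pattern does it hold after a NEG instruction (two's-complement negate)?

11010010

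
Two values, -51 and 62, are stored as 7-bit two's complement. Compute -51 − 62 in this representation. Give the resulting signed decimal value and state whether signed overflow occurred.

-51 → 1001101
62 → 0111110
Subtract via negate-and-add: invert 0111110 + 1 = 1000010 (i.e. -62).
  1001101
+ 1000010
= 0001111  (discard carry-out 1)
Result 0001111: MSB = 0 → value 15.
Both addends (after negating the subtrahend) are negative but the stored result is non-negative: signed overflow. The true value -51 − 62 = -113 lies outside [-64, 63].

15; overflow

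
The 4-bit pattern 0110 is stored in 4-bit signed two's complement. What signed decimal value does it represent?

6

MSB is 0, so the value is non-negative: 0110 = 6.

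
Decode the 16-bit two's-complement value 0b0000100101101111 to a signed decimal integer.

MSB is 0, so the value is non-negative: 0000100101101111 = 2415.

2415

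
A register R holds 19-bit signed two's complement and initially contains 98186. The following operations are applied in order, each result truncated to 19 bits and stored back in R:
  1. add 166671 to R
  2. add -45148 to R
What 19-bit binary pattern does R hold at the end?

Start: R = 98186 = 0010111111110001010.
R = 98186 + 166671 = 264857; wraps to -259431 = 1000000101010011001
R = -259431 + (-45148) = -304579; wraps to 219709 = 0110101101000111101

0110101101000111101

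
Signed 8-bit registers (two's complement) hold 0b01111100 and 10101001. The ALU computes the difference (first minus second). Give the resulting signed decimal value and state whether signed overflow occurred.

0b01111100 → 01111100 = 124 (signed)
10101001 = -87 (signed)
Subtract via negate-and-add: invert 10101001 + 1 = 01010111 (i.e. 87).
  01111100
+ 01010111
= 11010011
Result 11010011: MSB = 1 → 211 − 256 = -45.
Both addends (after negating the subtrahend) are non-negative but the stored result is negative: signed overflow. The true value 124 − (-87) = 211 lies outside [-128, 127].

-45; overflow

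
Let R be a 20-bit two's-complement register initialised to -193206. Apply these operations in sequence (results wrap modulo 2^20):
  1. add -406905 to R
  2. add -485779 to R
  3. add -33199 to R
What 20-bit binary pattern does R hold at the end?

11101110110010001111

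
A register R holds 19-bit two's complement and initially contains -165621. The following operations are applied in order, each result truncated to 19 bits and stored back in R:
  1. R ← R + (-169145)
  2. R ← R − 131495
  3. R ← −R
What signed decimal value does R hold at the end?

Start: R = -165621 = 1010111100100001011.
R = -165621 + (-169145) = -334766; wraps to 189522 = 0101110010001010010
R = 189522 − 131495 = 58027 = 0001110001010101011
R = −(58027) = -58027 = 1110001110101010101

-58027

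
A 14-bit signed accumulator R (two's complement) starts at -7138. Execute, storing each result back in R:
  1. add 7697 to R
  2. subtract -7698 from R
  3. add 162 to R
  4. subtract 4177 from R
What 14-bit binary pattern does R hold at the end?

01000010010010

Start: R = -7138 = 10010000011110.
R = -7138 + 7697 = 559 = 00001000101111
R = 559 − (-7698) = 8257; wraps to -8127 = 10000001000001
R = -8127 + 162 = -7965 = 10000011100011
R = -7965 − 4177 = -12142; wraps to 4242 = 01000010010010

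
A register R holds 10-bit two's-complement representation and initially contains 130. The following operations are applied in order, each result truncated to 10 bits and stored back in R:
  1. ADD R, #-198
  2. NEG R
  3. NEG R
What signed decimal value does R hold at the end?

Start: R = 130 = 0010000010.
R = 130 + (-198) = -68 = 1110111100
R = −(-68) = 68 = 0001000100
R = −(68) = -68 = 1110111100

-68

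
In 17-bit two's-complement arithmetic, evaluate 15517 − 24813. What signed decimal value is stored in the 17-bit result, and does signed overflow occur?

-9296; no overflow

15517 → 00011110010011101
24813 → 00110000011101101
Subtract via negate-and-add: invert 00110000011101101 + 1 = 11001111100010011 (i.e. -24813).
  00011110010011101
+ 11001111100010011
= 11101101110110000
Result 11101101110110000: MSB = 1 → 121776 − 131072 = -9296.
Addends (after negating the subtrahend) have opposite signs, so signed overflow cannot occur.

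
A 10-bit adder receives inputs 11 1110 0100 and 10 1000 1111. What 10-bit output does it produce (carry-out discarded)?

  1111100100
+ 1010001111
= 1001110011  (discard carry-out 1)

1001110011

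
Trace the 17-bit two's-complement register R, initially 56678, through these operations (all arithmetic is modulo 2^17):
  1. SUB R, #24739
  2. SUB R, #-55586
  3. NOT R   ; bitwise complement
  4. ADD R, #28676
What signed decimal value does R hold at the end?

-58850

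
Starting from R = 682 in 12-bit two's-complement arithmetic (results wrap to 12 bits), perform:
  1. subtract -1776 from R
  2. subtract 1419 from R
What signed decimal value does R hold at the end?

Start: R = 682 = 001010101010.
R = 682 − (-1776) = 2458; wraps to -1638 = 100110011010
R = -1638 − 1419 = -3057; wraps to 1039 = 010000001111

1039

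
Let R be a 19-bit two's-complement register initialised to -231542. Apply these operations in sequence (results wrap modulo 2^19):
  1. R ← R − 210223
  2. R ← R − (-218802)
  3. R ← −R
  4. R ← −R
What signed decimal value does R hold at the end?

-222963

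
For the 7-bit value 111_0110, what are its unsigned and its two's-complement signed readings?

unsigned = 118, signed = -10

Unsigned: 1110110 = 118.
Signed: MSB=1 → 118 − 128 = -10.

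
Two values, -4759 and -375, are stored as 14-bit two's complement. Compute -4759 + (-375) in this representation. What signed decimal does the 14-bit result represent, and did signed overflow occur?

-5134; no overflow

-4759 → 10110101101001
-375 → 11111010001001
  10110101101001
+ 11111010001001
= 10101111110010  (discard carry-out 1)
Result 10101111110010: MSB = 1 → 11250 − 16384 = -5134.
Both addends are negative and so is the stored result: no signed overflow.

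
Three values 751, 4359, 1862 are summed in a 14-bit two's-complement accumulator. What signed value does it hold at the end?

6972

751 + 4359 = 5110 (01001111110110)
5110 + 1862 = 6972 (01101100111100)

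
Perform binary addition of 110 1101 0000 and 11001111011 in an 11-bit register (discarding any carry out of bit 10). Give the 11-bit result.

  11011010000
+ 11001111011
= 10101001011  (discard carry-out 1)

10101001011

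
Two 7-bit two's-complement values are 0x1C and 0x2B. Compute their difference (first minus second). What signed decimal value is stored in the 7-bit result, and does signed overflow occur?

0x1C = 0011100 = 28 (signed)
0x2B = 0101011 = 43 (signed)
Subtract via negate-and-add: invert 0101011 + 1 = 1010101 (i.e. -43).
  0011100
+ 1010101
= 1110001
Result 1110001: MSB = 1 → 113 − 128 = -15.
Addends (after negating the subtrahend) have opposite signs, so signed overflow cannot occur.

-15; no overflow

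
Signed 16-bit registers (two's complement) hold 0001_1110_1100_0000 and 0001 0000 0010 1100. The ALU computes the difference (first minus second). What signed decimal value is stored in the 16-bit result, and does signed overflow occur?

3732; no overflow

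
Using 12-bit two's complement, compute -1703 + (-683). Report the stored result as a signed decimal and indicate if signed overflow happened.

1710; overflow

-1703 → 100101011001
-683 → 110101010101
  100101011001
+ 110101010101
= 011010101110  (discard carry-out 1)
Result 011010101110: MSB = 0 → value 1710.
Both addends are negative but the stored result is non-negative: signed overflow. The true value -1703 + (-683) = -2386 lies outside [-2048, 2047].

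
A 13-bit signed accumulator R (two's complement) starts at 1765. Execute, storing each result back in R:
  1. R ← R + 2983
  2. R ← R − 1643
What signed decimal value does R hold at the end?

3105

Start: R = 1765 = 0011011100101.
R = 1765 + 2983 = 4748; wraps to -3444 = 1001010001100
R = -3444 − 1643 = -5087; wraps to 3105 = 0110000100001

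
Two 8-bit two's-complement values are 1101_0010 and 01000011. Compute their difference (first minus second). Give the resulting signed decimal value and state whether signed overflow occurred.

1101_0010 → 11010010 = -46 (signed)
01000011 = 67 (signed)
Subtract via negate-and-add: invert 01000011 + 1 = 10111101 (i.e. -67).
  11010010
+ 10111101
= 10001111  (discard carry-out 1)
Result 10001111: MSB = 1 → 143 − 256 = -113.
Both addends (after negating the subtrahend) are negative and so is the stored result: no signed overflow.

-113; no overflow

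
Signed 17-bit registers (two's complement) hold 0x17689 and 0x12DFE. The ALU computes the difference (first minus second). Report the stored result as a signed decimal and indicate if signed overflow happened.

18571; no overflow

0x17689 = 10111011010001001 = -35191 (signed)
0x12DFE = 10010110111111110 = -53762 (signed)
Subtract via negate-and-add: invert 10010110111111110 + 1 = 01101001000000010 (i.e. 53762).
  10111011010001001
+ 01101001000000010
= 00100100010001011  (discard carry-out 1)
Result 00100100010001011: MSB = 0 → value 18571.
Addends (after negating the subtrahend) have opposite signs, so signed overflow cannot occur.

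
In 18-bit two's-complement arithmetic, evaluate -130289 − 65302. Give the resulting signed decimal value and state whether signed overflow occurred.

66553; overflow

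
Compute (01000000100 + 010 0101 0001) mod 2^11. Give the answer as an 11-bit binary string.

10001010101

  01000000100
+ 01001010001
= 10001010101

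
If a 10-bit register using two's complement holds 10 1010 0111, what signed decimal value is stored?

-345

MSB is 1, so the value is negative.
Invert: 0101011000. Add 1: 0101011001 = 345. So the value is −345.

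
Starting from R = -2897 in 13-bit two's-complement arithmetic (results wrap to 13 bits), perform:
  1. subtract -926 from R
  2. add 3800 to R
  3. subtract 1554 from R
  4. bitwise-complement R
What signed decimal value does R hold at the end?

-276

Start: R = -2897 = 1010010101111.
R = -2897 − (-926) = -1971 = 1100001001101
R = -1971 + 3800 = 1829 = 0011100100101
R = 1829 − 1554 = 275 = 0000100010011
R = NOT 0000100010011 = 1111011101100 = -276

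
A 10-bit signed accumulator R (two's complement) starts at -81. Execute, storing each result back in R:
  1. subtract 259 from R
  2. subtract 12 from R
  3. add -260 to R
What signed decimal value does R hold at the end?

412

Start: R = -81 = 1110101111.
R = -81 − 259 = -340 = 1010101100
R = -340 − 12 = -352 = 1010100000
R = -352 + (-260) = -612; wraps to 412 = 0110011100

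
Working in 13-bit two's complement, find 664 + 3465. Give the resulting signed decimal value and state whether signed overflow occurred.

664 → 0001010011000
3465 → 0110110001001
  0001010011000
+ 0110110001001
= 1000000100001
Result 1000000100001: MSB = 1 → 4129 − 8192 = -4063.
Both addends are non-negative but the stored result is negative: signed overflow. The true value 664 + 3465 = 4129 lies outside [-4096, 4095].

-4063; overflow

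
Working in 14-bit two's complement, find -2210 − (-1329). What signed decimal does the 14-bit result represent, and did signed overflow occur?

-2210 → 11011101011110
-1329 → 11101011001111
Subtract via negate-and-add: invert 11101011001111 + 1 = 00010100110001 (i.e. 1329).
  11011101011110
+ 00010100110001
= 11110010001111
Result 11110010001111: MSB = 1 → 15503 − 16384 = -881.
Addends (after negating the subtrahend) have opposite signs, so signed overflow cannot occur.

-881; no overflow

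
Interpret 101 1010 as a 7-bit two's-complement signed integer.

-38

MSB is 1, so the value is negative.
Unsigned reading: 90. Subtract 2^7 = 128: 90 − 128 = -38.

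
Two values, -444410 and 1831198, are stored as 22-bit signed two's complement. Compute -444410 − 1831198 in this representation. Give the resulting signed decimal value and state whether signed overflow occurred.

1918696; overflow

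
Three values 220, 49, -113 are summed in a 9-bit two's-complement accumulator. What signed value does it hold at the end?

156

220 + 49 = 269 → wraps to -243 (100001101)
-243 + (-113) = -356 → wraps to 156 (010011100)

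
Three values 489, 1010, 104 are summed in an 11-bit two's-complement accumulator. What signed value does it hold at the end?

489 + 1010 = 1499 → wraps to -549 (10111011011)
-549 + 104 = -445 (11001000011)

-445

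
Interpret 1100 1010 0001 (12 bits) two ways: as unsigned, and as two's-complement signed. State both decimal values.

Unsigned: 110010100001 = 3233.
Signed: MSB=1 → 3233 − 4096 = -863.

unsigned = 3233, signed = -863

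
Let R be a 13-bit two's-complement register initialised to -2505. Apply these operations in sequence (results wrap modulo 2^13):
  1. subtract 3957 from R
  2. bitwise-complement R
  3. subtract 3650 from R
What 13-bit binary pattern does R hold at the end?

0101011111011

Start: R = -2505 = 1011000110111.
R = -2505 − 3957 = -6462; wraps to 1730 = 0011011000010
R = NOT 0011011000010 = 1100100111101 = -1731
R = -1731 − 3650 = -5381; wraps to 2811 = 0101011111011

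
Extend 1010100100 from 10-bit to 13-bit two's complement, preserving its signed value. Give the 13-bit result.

1111010100100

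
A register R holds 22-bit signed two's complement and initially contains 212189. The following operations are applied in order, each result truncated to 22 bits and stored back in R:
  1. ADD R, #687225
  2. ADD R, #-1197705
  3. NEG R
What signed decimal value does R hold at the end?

298291

Start: R = 212189 = 0000110011110011011101.
R = 212189 + 687225 = 899414 = 0011011011100101010110
R = 899414 + (-1197705) = -298291 = 1110110111001011001101
R = −(-298291) = 298291 = 0001001000110100110011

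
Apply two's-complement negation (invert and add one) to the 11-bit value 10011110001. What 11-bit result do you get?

Invert: 01100001110. Add 1: 01100001111.

01100001111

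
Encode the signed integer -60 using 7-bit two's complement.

|-60| = 60 = 0111100 in 7 bits.
Invert the bits: 1000011. Add 1: 1000100.

1000100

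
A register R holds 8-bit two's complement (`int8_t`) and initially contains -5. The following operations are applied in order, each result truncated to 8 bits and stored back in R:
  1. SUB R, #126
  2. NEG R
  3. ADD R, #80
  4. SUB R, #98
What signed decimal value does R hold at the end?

113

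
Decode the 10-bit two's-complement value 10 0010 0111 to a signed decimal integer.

-473

MSB is 1, so the value is negative.
Invert: 0111011000. Add 1: 0111011001 = 473. So the value is −473.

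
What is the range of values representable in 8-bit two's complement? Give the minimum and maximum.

min = -128, max = 127

Minimum: −2^7 = -128.
Maximum: 2^7 − 1 = 127.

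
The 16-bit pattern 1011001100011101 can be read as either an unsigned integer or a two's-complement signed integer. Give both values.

unsigned = 45853, signed = -19683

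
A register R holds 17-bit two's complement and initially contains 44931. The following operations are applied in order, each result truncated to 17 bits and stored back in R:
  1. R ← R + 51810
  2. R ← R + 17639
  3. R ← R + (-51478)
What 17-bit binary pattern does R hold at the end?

Start: R = 44931 = 01010111110000011.
R = 44931 + 51810 = 96741; wraps to -34331 = 10111100111100101
R = -34331 + 17639 = -16692 = 11011111011001100
R = -16692 + (-51478) = -68170; wraps to 62902 = 01111010110110110

01111010110110110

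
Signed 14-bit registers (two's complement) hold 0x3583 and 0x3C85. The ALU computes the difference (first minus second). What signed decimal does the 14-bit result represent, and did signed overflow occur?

-1794; no overflow

0x3583 = 11010110000011 = -2685 (signed)
0x3C85 = 11110010000101 = -891 (signed)
Subtract via negate-and-add: invert 11110010000101 + 1 = 00001101111011 (i.e. 891).
  11010110000011
+ 00001101111011
= 11100011111110
Result 11100011111110: MSB = 1 → 14590 − 16384 = -1794.
Addends (after negating the subtrahend) have opposite signs, so signed overflow cannot occur.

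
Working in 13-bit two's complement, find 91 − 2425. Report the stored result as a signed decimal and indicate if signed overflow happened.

-2334; no overflow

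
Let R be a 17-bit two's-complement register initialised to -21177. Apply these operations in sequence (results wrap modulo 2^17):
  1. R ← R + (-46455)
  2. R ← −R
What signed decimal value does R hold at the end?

-63440

Start: R = -21177 = 11010110101000111.
R = -21177 + (-46455) = -67632; wraps to 63440 = 01111011111010000
R = −(63440) = -63440 = 10000100000110000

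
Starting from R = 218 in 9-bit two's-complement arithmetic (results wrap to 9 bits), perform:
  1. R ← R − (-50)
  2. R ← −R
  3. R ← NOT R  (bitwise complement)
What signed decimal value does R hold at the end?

Start: R = 218 = 011011010.
R = 218 − (-50) = 268; wraps to -244 = 100001100
R = −(-244) = 244 = 011110100
R = NOT 011110100 = 100001011 = -245

-245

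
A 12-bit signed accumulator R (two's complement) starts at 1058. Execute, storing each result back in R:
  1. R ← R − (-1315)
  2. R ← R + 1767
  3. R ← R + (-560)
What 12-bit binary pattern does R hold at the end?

110111111100

Start: R = 1058 = 010000100010.
R = 1058 − (-1315) = 2373; wraps to -1723 = 100101000101
R = -1723 + 1767 = 44 = 000000101100
R = 44 + (-560) = -516 = 110111111100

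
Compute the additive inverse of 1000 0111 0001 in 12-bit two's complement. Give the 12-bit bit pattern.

Invert: 011110001110. Add 1: 011110001111.
Check: 100001110001 = -1935, 011110001111 = 1935.

011110001111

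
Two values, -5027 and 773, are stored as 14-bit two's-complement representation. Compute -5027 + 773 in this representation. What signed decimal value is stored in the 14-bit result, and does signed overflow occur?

-4254; no overflow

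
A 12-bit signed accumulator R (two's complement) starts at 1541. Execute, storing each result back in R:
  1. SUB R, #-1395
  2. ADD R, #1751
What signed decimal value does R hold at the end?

591

Start: R = 1541 = 011000000101.
R = 1541 − (-1395) = 2936; wraps to -1160 = 101101111000
R = -1160 + 1751 = 591 = 001001001111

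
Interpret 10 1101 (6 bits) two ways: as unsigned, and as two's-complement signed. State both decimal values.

Unsigned: 101101 = 45.
Signed: MSB=1 → 45 − 64 = -19.

unsigned = 45, signed = -19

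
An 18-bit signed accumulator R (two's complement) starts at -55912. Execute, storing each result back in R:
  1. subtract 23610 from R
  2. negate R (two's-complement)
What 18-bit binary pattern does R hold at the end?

010011011010100010

Start: R = -55912 = 110010010110011000.
R = -55912 − 23610 = -79522 = 101100100101011110
R = −(-79522) = 79522 = 010011011010100010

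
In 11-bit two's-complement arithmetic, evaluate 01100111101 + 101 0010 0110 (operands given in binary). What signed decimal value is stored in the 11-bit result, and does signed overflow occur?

99; no overflow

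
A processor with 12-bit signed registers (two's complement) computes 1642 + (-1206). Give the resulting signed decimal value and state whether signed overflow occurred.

436; no overflow

1642 → 011001101010
-1206 → 101101001010
  011001101010
+ 101101001010
= 000110110100  (discard carry-out 1)
Result 000110110100: MSB = 0 → value 436.
Addends have opposite signs, so signed overflow cannot occur.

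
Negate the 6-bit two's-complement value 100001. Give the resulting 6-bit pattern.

Invert: 011110. Add 1: 011111.
Check: 100001 = -31, 011111 = 31.

011111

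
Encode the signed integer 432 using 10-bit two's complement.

0110110000

432 is non-negative, so write it directly in 10 bits: 0110110000.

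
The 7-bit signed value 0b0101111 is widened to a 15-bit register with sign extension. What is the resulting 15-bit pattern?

MSB of 0101111 is 0; replicate it into the new high bits.
00000000|0101111 → 000000000101111 (still 47).

000000000101111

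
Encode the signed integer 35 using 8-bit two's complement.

35 is non-negative, so write it directly in 8 bits: 00100011.

00100011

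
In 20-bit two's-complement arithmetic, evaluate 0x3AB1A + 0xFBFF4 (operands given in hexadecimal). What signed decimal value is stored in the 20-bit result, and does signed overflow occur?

0x3AB1A = 00111010101100011010 = 240410 (signed)
0xFBFF4 = 11111011111111110100 = -16396 (signed)
  00111010101100011010
+ 11111011111111110100
= 00110110101100001110  (discard carry-out 1)
Result 00110110101100001110: MSB = 0 → value 224014.
Addends have opposite signs, so signed overflow cannot occur.

224014; no overflow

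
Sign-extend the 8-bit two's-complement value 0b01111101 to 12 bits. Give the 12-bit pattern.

MSB of 01111101 is 0; replicate it into the new high bits.
0000|01111101 → 000001111101 (still 125).

000001111101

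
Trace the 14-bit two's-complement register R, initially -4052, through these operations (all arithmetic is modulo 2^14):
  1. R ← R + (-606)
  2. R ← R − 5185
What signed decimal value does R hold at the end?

6541

Start: R = -4052 = 11000000101100.
R = -4052 + (-606) = -4658 = 10110111001110
R = -4658 − 5185 = -9843; wraps to 6541 = 01100110001101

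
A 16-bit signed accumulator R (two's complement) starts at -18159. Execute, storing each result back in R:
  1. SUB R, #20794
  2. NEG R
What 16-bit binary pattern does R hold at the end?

1001100000101001

Start: R = -18159 = 1011100100010001.
R = -18159 − 20794 = -38953; wraps to 26583 = 0110011111010111
R = −(26583) = -26583 = 1001100000101001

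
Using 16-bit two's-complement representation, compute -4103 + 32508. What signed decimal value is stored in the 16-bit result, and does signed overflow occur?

-4103 → 1110111111111001
32508 → 0111111011111100
  1110111111111001
+ 0111111011111100
= 0110111011110101  (discard carry-out 1)
Result 0110111011110101: MSB = 0 → value 28405.
Addends have opposite signs, so signed overflow cannot occur.

28405; no overflow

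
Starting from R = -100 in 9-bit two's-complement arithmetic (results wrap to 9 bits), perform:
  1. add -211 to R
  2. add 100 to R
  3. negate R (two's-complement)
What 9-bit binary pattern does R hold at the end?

011010011

Start: R = -100 = 110011100.
R = -100 + (-211) = -311; wraps to 201 = 011001001
R = 201 + 100 = 301; wraps to -211 = 100101101
R = −(-211) = 211 = 011010011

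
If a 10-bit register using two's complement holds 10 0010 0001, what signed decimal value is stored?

-479

MSB is 1, so the value is negative.
Invert: 0111011110. Add 1: 0111011111 = 479. So the value is −479.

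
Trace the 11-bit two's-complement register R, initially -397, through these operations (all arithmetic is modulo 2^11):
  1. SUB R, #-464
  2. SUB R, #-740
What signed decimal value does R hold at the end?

Start: R = -397 = 11001110011.
R = -397 − (-464) = 67 = 00001000011
R = 67 − (-740) = 807 = 01100100111

807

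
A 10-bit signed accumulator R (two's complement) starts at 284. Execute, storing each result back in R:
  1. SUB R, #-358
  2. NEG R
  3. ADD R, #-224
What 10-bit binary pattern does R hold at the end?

0010011110

Start: R = 284 = 0100011100.
R = 284 − (-358) = 642; wraps to -382 = 1010000010
R = −(-382) = 382 = 0101111110
R = 382 + (-224) = 158 = 0010011110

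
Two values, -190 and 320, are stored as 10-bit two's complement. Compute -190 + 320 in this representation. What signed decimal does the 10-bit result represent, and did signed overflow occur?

-190 → 1101000010
320 → 0101000000
  1101000010
+ 0101000000
= 0010000010  (discard carry-out 1)
Result 0010000010: MSB = 0 → value 130.
Addends have opposite signs, so signed overflow cannot occur.

130; no overflow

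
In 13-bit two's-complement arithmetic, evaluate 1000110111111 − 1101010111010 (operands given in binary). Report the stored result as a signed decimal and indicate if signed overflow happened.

-2299; no overflow

1000110111111 = -3649 (signed)
1101010111010 = -1350 (signed)
Subtract via negate-and-add: invert 1101010111010 + 1 = 0010101000110 (i.e. 1350).
  1000110111111
+ 0010101000110
= 1011100000101
Result 1011100000101: MSB = 1 → 5893 − 8192 = -2299.
Addends (after negating the subtrahend) have opposite signs, so signed overflow cannot occur.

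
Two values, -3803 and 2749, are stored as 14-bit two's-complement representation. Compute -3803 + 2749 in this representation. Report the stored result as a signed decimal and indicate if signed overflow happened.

-3803 → 11000100100101
2749 → 00101010111101
  11000100100101
+ 00101010111101
= 11101111100010
Result 11101111100010: MSB = 1 → 15330 − 16384 = -1054.
Addends have opposite signs, so signed overflow cannot occur.

-1054; no overflow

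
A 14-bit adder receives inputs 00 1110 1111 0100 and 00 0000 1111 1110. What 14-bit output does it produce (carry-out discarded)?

00111111110010

  00111011110100
+ 00000011111110
= 00111111110010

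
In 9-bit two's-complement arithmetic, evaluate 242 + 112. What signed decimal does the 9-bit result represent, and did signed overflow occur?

-158; overflow

242 → 011110010
112 → 001110000
  011110010
+ 001110000
= 101100010
Result 101100010: MSB = 1 → 354 − 512 = -158.
Both addends are non-negative but the stored result is negative: signed overflow. The true value 242 + 112 = 354 lies outside [-256, 255].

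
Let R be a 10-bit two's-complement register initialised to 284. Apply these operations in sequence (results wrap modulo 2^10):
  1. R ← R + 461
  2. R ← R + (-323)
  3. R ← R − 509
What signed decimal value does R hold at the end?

-87

Start: R = 284 = 0100011100.
R = 284 + 461 = 745; wraps to -279 = 1011101001
R = -279 + (-323) = -602; wraps to 422 = 0110100110
R = 422 − 509 = -87 = 1110101001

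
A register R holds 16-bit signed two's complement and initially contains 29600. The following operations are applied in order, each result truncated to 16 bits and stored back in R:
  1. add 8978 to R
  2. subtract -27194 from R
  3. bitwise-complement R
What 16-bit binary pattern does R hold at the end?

1111111100010011

Start: R = 29600 = 0111001110100000.
R = 29600 + 8978 = 38578; wraps to -26958 = 1001011010110010
R = -26958 − (-27194) = 236 = 0000000011101100
R = NOT 0000000011101100 = 1111111100010011 = -237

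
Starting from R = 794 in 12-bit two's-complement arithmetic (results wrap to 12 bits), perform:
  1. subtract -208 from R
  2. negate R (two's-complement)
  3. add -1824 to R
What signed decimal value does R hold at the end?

1270

Start: R = 794 = 001100011010.
R = 794 − (-208) = 1002 = 001111101010
R = −(1002) = -1002 = 110000010110
R = -1002 + (-1824) = -2826; wraps to 1270 = 010011110110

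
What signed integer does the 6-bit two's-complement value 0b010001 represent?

MSB is 0, so the value is non-negative: 010001 = 17.

17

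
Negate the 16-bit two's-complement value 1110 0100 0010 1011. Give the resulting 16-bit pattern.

0001101111010101

Invert: 0001101111010100. Add 1: 0001101111010101.
Check: 1110010000101011 = -7125, 0001101111010101 = 7125.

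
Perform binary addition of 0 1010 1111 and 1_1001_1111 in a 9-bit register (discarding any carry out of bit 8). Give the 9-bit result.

001001110

  010101111
+ 110011111
= 001001110  (discard carry-out 1)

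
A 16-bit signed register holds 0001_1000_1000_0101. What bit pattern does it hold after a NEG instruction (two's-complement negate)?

Invert: 1110011101111010. Add 1: 1110011101111011.
Check: 0001100010000101 = 6277, 1110011101111011 = -6277.

1110011101111011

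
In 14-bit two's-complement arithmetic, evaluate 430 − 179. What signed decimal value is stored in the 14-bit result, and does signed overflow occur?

251; no overflow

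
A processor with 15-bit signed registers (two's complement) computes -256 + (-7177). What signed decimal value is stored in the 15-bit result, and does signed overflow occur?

-256 → 111111100000000
-7177 → 110001111110111
  111111100000000
+ 110001111110111
= 110001011110111  (discard carry-out 1)
Result 110001011110111: MSB = 1 → 25335 − 32768 = -7433.
Both addends are negative and so is the stored result: no signed overflow.

-7433; no overflow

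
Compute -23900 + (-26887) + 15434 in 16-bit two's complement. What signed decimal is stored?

-23900 + (-26887) = -50787 → wraps to 14749 (0011100110011101)
14749 + 15434 = 30183 (0111010111100111)

30183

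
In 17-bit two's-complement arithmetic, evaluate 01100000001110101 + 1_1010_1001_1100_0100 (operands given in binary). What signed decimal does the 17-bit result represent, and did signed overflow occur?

27193; no overflow

01100000001110101 = 49269 (signed)
1_1010_1001_1100_0100 → 11010100111000100 = -22076 (signed)
  01100000001110101
+ 11010100111000100
= 00110101000111001  (discard carry-out 1)
Result 00110101000111001: MSB = 0 → value 27193.
Addends have opposite signs, so signed overflow cannot occur.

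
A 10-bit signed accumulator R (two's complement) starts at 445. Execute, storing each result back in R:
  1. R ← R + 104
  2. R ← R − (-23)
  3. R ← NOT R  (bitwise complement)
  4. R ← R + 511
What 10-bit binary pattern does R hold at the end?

Start: R = 445 = 0110111101.
R = 445 + 104 = 549; wraps to -475 = 1000100101
R = -475 − (-23) = -452 = 1000111100
R = NOT 1000111100 = 0111000011 = 451
R = 451 + 511 = 962; wraps to -62 = 1111000010

1111000010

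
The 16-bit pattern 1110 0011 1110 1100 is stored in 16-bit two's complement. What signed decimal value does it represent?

MSB is 1, so the value is negative.
Unsigned reading: 58348. Subtract 2^16 = 65536: 58348 − 65536 = -7188.

-7188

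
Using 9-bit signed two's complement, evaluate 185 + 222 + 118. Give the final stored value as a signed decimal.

13

185 + 222 = 407 → wraps to -105 (110010111)
-105 + 118 = 13 (000001101)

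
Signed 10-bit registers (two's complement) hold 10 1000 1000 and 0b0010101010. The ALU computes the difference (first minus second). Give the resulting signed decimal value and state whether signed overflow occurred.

478; overflow

10 1000 1000 → 1010001000 = -376 (signed)
0b0010101010 → 0010101010 = 170 (signed)
Subtract via negate-and-add: invert 0010101010 + 1 = 1101010110 (i.e. -170).
  1010001000
+ 1101010110
= 0111011110  (discard carry-out 1)
Result 0111011110: MSB = 0 → value 478.
Both addends (after negating the subtrahend) are negative but the stored result is non-negative: signed overflow. The true value -376 − 170 = -546 lies outside [-512, 511].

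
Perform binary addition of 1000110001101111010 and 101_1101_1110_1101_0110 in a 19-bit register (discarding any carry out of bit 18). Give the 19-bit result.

0100100001001010000

  1000110001101111010
+ 1011101111011010110
= 0100100001001010000  (discard carry-out 1)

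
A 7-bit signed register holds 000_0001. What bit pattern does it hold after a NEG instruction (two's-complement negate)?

Invert: 1111110. Add 1: 1111111.

1111111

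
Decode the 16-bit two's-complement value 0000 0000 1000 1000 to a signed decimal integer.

136

MSB is 0, so the value is non-negative: 0000000010001000 = 136.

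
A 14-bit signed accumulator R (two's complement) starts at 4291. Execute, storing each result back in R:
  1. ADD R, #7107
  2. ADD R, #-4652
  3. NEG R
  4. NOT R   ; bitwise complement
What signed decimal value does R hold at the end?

Start: R = 4291 = 01000011000011.
R = 4291 + 7107 = 11398; wraps to -4986 = 10110010000110
R = -4986 + (-4652) = -9638; wraps to 6746 = 01101001011010
R = −(6746) = -6746 = 10010110100110
R = NOT 10010110100110 = 01101001011001 = 6745

6745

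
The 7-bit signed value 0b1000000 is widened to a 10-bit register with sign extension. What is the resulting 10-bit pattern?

1111000000

MSB of 1000000 is 1; replicate it into the new high bits.
111|1000000 → 1111000000 (still -64).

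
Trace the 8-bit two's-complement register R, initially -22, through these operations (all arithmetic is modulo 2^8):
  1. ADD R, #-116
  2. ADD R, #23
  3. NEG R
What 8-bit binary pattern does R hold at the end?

Start: R = -22 = 11101010.
R = -22 + (-116) = -138; wraps to 118 = 01110110
R = 118 + 23 = 141; wraps to -115 = 10001101
R = −(-115) = 115 = 01110011

01110011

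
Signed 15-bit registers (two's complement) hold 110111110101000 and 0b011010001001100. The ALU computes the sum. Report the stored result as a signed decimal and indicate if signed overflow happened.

110111110101000 = -4184 (signed)
0b011010001001100 → 011010001001100 = 13388 (signed)
  110111110101000
+ 011010001001100
= 010001111110100  (discard carry-out 1)
Result 010001111110100: MSB = 0 → value 9204.
Addends have opposite signs, so signed overflow cannot occur.

9204; no overflow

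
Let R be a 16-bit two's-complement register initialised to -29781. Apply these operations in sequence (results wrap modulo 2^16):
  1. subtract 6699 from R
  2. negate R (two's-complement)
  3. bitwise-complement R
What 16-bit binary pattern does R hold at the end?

Start: R = -29781 = 1000101110101011.
R = -29781 − 6699 = -36480; wraps to 29056 = 0111000110000000
R = −(29056) = -29056 = 1000111010000000
R = NOT 1000111010000000 = 0111000101111111 = 29055

0111000101111111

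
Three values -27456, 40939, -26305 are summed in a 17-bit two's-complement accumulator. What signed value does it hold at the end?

-12822

-27456 + 40939 = 13483 (00011010010101011)
13483 + (-26305) = -12822 (11100110111101010)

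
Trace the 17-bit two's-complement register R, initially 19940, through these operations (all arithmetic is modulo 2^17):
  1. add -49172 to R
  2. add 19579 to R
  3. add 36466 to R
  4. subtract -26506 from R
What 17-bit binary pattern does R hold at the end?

Start: R = 19940 = 00100110111100100.
R = 19940 + (-49172) = -29232 = 11000110111010000
R = -29232 + 19579 = -9653 = 11101101001001011
R = -9653 + 36466 = 26813 = 00110100010111101
R = 26813 − (-26506) = 53319 = 01101000001000111

01101000001000111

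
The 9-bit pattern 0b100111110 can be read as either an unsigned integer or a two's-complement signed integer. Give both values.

unsigned = 318, signed = -194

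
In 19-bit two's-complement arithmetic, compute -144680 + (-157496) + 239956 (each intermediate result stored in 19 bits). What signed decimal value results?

-62220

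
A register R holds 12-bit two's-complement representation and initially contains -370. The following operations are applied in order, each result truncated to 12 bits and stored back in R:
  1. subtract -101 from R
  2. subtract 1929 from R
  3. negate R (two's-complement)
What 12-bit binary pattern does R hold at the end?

Start: R = -370 = 111010001110.
R = -370 − (-101) = -269 = 111011110011
R = -269 − 1929 = -2198; wraps to 1898 = 011101101010
R = −(1898) = -1898 = 100010010110

100010010110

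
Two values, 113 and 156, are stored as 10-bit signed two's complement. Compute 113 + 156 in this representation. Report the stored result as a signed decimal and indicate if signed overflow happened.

269; no overflow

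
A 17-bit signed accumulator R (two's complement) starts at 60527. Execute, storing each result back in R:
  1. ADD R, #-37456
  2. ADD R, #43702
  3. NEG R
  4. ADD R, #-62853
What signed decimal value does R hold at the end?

Start: R = 60527 = 01110110001101111.
R = 60527 + (-37456) = 23071 = 00101101000011111
R = 23071 + 43702 = 66773; wraps to -64299 = 10000010011010101
R = −(-64299) = 64299 = 01111101100101011
R = 64299 + (-62853) = 1446 = 00000010110100110

1446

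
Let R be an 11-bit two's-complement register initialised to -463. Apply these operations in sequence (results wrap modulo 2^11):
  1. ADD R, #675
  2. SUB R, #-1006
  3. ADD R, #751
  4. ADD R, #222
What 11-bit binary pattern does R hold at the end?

Start: R = -463 = 11000110001.
R = -463 + 675 = 212 = 00011010100
R = 212 − (-1006) = 1218; wraps to -830 = 10011000010
R = -830 + 751 = -79 = 11110110001
R = -79 + 222 = 143 = 00010001111

00010001111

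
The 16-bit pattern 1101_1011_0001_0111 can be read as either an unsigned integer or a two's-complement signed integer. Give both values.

unsigned = 56087, signed = -9449

Unsigned: 1101101100010111 = 56087.
Signed: MSB=1 → 56087 − 65536 = -9449.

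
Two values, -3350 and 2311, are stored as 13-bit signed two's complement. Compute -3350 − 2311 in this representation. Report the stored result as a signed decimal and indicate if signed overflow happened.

2531; overflow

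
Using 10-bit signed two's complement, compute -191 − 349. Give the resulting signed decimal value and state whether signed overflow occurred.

484; overflow

-191 → 1101000001
349 → 0101011101
Subtract via negate-and-add: invert 0101011101 + 1 = 1010100011 (i.e. -349).
  1101000001
+ 1010100011
= 0111100100  (discard carry-out 1)
Result 0111100100: MSB = 0 → value 484.
Both addends (after negating the subtrahend) are negative but the stored result is non-negative: signed overflow. The true value -191 − 349 = -540 lies outside [-512, 511].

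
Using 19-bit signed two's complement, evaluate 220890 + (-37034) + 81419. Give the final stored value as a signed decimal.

220890 + (-37034) = 183856 (0101100111000110000)
183856 + 81419 = 265275 → wraps to -259013 (1000000110000111011)

-259013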